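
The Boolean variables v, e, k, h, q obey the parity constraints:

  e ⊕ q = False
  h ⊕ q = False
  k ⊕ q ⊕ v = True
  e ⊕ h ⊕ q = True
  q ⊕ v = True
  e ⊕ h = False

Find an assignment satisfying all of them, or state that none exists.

v=F, e=T, k=F, h=T, q=T

e ⊕ q = T ⊕ T = False ✓
h ⊕ q = T ⊕ T = False ✓
k ⊕ q ⊕ v = F ⊕ T ⊕ F = True ✓
e ⊕ h ⊕ q = T ⊕ T ⊕ T = True ✓
q ⊕ v = T ⊕ F = True ✓
e ⊕ h = T ⊕ T = False ✓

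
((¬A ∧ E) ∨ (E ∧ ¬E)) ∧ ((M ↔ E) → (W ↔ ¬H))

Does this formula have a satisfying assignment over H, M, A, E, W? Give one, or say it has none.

H = True, M = False, A = False, E = True, W = False

  (¬A ∧ E) ∨ (E ∧ ¬E) = True
    ¬A ∧ E = True
      ¬A = True
    E ∧ ¬E = False
      ¬E = False
  (M ↔ E) → (W ↔ ¬H) = True
    M ↔ E = False
    W ↔ ¬H = True
      ¬H = False
Both conjuncts True, so the formula holds.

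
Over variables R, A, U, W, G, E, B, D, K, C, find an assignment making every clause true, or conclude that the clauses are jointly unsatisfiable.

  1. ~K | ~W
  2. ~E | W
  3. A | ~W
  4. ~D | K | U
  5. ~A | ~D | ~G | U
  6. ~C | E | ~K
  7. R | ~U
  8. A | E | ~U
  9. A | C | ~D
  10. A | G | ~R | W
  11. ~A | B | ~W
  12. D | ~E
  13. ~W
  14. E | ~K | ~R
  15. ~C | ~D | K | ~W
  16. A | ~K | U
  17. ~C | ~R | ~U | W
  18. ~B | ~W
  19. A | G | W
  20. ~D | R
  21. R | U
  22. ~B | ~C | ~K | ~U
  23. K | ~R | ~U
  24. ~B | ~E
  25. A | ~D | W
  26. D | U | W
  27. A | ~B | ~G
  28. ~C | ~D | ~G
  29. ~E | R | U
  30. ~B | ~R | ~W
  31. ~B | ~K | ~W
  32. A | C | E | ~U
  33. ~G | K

UNSATISFIABLE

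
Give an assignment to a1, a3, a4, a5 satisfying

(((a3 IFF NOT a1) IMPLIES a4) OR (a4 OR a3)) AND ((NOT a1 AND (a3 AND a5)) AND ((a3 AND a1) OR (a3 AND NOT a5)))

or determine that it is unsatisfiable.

No satisfying assignment exists.

Case a3 = True: the formula simplifies to (NOT a1 AND a5) AND (a1 OR NOT a5).
  a1 = True: the conjunct NOT a1 is False.
  a1 = False: simplifies to a5 AND NOT a5.
    a5 = True: the conjunct NOT a5 is False.
    a5 = False: the conjunct a5 is False.
Case a3 = False: the conjunct a3 is False.
Both cases fail — unsatisfiable.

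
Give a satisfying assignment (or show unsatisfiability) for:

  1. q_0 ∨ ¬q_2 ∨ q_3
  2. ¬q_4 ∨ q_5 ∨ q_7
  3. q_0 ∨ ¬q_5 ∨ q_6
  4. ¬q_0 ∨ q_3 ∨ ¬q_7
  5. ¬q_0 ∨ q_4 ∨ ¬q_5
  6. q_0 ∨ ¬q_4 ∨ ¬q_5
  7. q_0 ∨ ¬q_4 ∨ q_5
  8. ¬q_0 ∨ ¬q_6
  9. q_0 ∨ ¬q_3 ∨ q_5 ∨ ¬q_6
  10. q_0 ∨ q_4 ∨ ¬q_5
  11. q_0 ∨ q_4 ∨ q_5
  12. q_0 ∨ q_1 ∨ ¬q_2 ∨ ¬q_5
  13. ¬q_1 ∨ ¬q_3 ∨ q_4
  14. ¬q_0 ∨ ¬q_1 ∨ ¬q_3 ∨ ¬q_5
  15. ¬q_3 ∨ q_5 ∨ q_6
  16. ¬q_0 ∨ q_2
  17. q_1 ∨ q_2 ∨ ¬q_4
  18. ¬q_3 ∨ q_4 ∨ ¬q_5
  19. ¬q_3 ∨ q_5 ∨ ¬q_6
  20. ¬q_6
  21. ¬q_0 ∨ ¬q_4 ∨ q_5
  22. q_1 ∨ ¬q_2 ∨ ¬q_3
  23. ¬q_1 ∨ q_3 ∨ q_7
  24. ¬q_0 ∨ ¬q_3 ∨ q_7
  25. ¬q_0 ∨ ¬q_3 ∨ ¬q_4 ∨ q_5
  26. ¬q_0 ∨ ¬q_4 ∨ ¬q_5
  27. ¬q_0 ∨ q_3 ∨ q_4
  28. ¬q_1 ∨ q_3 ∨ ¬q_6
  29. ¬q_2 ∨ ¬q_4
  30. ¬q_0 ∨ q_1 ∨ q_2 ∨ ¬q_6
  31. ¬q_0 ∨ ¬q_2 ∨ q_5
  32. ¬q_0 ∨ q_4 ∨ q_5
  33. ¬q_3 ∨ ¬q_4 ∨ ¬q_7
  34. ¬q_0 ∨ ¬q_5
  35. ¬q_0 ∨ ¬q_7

Unsatisfiable — no assignment works.

Case q_0 = True:
  (¬q_0 ∨ ¬q_6) forces q_6 = False.
  (¬q_0 ∨ q_2) forces q_2 = True.
  (¬q_2 ∨ ¬q_4) forces q_4 = False.
  (¬q_0 ∨ q_4 ∨ ¬q_5) forces q_5 = False.
  Clause (¬q_0 ∨ ¬q_2 ∨ q_5) is falsified — contradiction.
Case q_0 = False:
  (¬q_6) forces q_6 = False.
  (q_0 ∨ ¬q_5 ∨ q_6) forces q_5 = False.
  (q_0 ∨ ¬q_4 ∨ q_5) forces q_4 = False.
  Clause (q_0 ∨ q_4 ∨ q_5) is falsified — contradiction.
Both cases fail, so the formula is unsatisfiable.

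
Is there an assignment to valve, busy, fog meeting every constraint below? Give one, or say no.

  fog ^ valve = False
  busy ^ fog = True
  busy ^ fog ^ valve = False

valve: True; busy: False; fog: True

fog ^ valve = T ^ T = False ✓
busy ^ fog = F ^ T = True ✓
busy ^ fog ^ valve = F ^ T ^ T = False ✓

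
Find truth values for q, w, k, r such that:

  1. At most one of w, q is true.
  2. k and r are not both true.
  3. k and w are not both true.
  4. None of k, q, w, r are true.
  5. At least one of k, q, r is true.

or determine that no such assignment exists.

Case r = True:
  Constraint (4) is violated (r=T) — contradiction.
Case r = False:
  (4) forces k = False.
  (4) forces q = False.
  Constraint (5) is violated (k=F, q=F, r=F) — contradiction.
Both cases fail — unsatisfiable.

The formula is unsatisfiable.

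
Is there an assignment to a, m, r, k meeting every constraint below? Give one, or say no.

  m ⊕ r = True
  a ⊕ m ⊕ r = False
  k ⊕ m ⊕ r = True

a=T, m=F, r=T, k=F

m ⊕ r = F ⊕ T = True ✓
a ⊕ m ⊕ r = T ⊕ F ⊕ T = False ✓
k ⊕ m ⊕ r = F ⊕ F ⊕ T = True ✓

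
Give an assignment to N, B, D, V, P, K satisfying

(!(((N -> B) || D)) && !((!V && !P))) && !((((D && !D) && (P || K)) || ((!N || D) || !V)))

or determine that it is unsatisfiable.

N=T, B=F, D=F, V=T, P=F, K=T

  !(((N -> B) || D)) && !((!V && !P)) = True
    !(((N -> B) || D)) = True
      (N -> B) || D = False
        N -> B = False
    !((!V && !P)) = True
      !V && !P = False
        !V = False
        !P = True
  !((((D && !D) && (P || K)) || ((!N || D) || !V))) = True
    ((D && !D) && (P || K)) || ((!N || D) || !V) = False
      (D && !D) && (P || K) = False
        D && !D = False
          !D = True
        P || K = True
      (!N || D) || !V = False
        !N || D = False
          !N = False
        !V = False
Both conjuncts True, so the formula holds.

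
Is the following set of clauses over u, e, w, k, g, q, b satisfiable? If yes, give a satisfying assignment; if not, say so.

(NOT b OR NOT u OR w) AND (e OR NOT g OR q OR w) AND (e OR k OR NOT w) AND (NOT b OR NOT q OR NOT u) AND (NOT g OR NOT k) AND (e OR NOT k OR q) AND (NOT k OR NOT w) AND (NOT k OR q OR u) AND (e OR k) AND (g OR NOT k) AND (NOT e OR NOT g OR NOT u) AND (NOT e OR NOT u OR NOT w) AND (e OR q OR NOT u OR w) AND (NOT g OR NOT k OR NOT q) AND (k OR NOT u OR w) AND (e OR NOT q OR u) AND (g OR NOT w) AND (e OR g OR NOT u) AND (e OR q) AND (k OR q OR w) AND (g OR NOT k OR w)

Set u = False.
Try e = False:
  (e OR k) forces k = True.
  (NOT g OR NOT k) forces g = False.
  clause (g OR NOT k) is falsified — backtrack.
So e = True.
Set w = False.
Set k = False.
  then (k OR q OR w) forces q = True.
Set g = True.
Set b = False.
All clauses satisfied.

u = False, e = True, w = False, k = False, g = True, q = True, b = False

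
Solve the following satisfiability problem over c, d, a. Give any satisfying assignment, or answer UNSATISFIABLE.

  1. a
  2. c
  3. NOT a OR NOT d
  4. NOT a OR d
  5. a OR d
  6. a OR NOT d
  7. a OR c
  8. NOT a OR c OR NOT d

Case c = True:
  (a) forces a = True.
  (NOT a OR NOT d) forces d = False.
  Clause (NOT a OR d) is falsified — contradiction.
Case c = False:
  Clause (c) is falsified — contradiction.
Both cases fail, so the formula is unsatisfiable.

UNSATISFIABLE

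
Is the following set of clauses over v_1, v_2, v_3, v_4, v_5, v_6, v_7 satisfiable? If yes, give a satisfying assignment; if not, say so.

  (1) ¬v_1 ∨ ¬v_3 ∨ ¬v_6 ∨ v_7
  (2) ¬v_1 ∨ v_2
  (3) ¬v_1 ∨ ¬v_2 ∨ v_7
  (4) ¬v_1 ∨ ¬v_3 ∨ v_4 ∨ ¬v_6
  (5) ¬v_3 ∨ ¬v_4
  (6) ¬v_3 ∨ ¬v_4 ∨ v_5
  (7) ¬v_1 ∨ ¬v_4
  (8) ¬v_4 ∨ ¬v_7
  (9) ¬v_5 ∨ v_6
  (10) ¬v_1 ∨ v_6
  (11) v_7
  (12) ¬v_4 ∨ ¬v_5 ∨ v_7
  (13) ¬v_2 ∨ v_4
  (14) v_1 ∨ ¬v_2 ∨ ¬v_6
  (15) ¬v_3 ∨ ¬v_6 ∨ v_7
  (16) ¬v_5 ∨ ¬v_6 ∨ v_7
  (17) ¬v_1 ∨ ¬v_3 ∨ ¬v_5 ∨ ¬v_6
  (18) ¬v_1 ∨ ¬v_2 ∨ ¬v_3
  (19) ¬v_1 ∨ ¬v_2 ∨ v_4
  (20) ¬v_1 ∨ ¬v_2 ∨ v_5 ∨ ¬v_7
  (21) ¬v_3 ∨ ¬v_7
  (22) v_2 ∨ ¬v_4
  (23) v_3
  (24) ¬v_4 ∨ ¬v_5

Case v_3 = True:
  (¬v_3 ∨ ¬v_4) forces v_4 = False.
  (v_7) forces v_7 = True.
  Clause (¬v_3 ∨ ¬v_7) is falsified — contradiction.
Case v_3 = False:
  Clause (v_3) is falsified — contradiction.
Both cases fail, so the formula is unsatisfiable.

No satisfying assignment exists.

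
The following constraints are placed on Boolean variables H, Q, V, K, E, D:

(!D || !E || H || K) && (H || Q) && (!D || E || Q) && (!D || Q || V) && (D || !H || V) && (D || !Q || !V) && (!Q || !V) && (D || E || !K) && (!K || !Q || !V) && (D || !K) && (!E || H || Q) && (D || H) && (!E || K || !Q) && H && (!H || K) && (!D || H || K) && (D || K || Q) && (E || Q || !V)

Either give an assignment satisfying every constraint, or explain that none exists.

H: True, Q: False, V: True, K: True, E: True, D: True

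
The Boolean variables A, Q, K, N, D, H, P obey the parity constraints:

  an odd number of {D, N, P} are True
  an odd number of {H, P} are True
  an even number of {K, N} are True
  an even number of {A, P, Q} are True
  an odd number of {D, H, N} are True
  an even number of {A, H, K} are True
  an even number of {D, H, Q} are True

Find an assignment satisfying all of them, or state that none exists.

UNSATISFIABLE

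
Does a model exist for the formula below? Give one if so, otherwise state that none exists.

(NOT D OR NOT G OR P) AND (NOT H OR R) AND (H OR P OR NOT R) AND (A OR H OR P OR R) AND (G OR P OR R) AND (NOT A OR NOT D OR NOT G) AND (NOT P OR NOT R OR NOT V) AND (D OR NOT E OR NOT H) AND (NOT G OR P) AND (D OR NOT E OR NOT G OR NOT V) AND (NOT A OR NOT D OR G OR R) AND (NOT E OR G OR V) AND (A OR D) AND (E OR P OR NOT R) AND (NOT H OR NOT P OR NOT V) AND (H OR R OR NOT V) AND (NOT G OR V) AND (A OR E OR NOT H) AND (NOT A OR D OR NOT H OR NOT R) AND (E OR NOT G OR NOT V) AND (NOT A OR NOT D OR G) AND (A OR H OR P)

D = False; E = False; A = True; G = False; R = False; V = False; H = False; P = True

Set D = False.
  then (A OR D) forces A = True.
Set E = False.
Try G = True:
  (NOT G OR P) forces P = True.
  (NOT G OR V) forces V = True.
  clause (E OR NOT G OR NOT V) is falsified — backtrack.
So G = False.
Set R = False.
  then (NOT H OR R) forces H = False.
  then (G OR P OR R) forces P = True.
  then (H OR R OR NOT V) forces V = False.
All clauses satisfied.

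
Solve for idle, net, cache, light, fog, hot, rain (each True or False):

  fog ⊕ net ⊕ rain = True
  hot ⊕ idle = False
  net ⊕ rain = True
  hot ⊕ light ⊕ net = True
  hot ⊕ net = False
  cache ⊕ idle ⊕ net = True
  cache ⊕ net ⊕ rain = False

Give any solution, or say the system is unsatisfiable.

idle=T, net=T, cache=T, light=T, fog=F, hot=T, rain=F

fog ⊕ net ⊕ rain = F ⊕ T ⊕ F = True ✓
hot ⊕ idle = T ⊕ T = False ✓
net ⊕ rain = T ⊕ F = True ✓
hot ⊕ light ⊕ net = T ⊕ T ⊕ T = True ✓
hot ⊕ net = T ⊕ T = False ✓
cache ⊕ idle ⊕ net = T ⊕ T ⊕ T = True ✓
cache ⊕ net ⊕ rain = T ⊕ T ⊕ F = False ✓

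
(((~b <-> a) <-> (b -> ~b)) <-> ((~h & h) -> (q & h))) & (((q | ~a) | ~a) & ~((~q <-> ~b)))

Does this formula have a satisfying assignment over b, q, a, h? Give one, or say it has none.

b=F, q=T, a=T, h=F

  ((~b <-> a) <-> (b -> ~b)) <-> ((~h & h) -> (q & h)) = True
    (~b <-> a) <-> (b -> ~b) = True
      ~b <-> a = True
        ~b = True
      b -> ~b = True
        ~b = True
    (~h & h) -> (q & h) = True
      ~h & h = False
        ~h = True
      q & h = False
  ((q | ~a) | ~a) & ~((~q <-> ~b)) = True
    (q | ~a) | ~a = True
      q | ~a = True
        ~a = False
      ~a = False
    ~((~q <-> ~b)) = True
      ~q <-> ~b = False
        ~q = False
        ~b = True
Both conjuncts True, so the formula holds.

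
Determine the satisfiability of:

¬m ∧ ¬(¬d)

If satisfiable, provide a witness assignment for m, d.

m: False, d: True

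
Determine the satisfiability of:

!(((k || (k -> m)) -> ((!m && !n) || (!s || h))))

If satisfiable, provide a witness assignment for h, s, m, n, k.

h=F; s=T; m=T; n=T; k=F

  !(((k || (k -> m)) -> ((!m && !n) || (!s || h)))) = True
    (k || (k -> m)) -> ((!m && !n) || (!s || h)) = False
      k || (k -> m) = True
        k -> m = True
      (!m && !n) || (!s || h) = False
        !m && !n = False
          !m = False
          !n = False
        !s || h = False
          !s = False
The formula evaluates to True.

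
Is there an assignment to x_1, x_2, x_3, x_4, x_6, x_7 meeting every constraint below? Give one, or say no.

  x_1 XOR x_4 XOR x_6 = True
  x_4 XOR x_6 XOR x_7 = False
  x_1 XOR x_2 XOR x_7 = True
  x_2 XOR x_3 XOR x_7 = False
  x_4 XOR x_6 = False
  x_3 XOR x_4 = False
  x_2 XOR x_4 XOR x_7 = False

x_1=T, x_2=F, x_3=F, x_4=F, x_6=F, x_7=F

x_1 XOR x_4 XOR x_6 = T XOR F XOR F = True ✓
x_4 XOR x_6 XOR x_7 = F XOR F XOR F = False ✓
x_1 XOR x_2 XOR x_7 = T XOR F XOR F = True ✓
x_2 XOR x_3 XOR x_7 = F XOR F XOR F = False ✓
x_4 XOR x_6 = F XOR F = False ✓
x_3 XOR x_4 = F XOR F = False ✓
x_2 XOR x_4 XOR x_7 = F XOR F XOR F = False ✓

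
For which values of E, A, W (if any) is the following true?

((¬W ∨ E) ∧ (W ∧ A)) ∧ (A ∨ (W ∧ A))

E=T, A=T, W=T

  (¬W ∨ E) ∧ (W ∧ A) = True
    ¬W ∨ E = True
      ¬W = False
    W ∧ A = True
  A ∨ (W ∧ A) = True
    W ∧ A = True
Both conjuncts True, so the formula holds.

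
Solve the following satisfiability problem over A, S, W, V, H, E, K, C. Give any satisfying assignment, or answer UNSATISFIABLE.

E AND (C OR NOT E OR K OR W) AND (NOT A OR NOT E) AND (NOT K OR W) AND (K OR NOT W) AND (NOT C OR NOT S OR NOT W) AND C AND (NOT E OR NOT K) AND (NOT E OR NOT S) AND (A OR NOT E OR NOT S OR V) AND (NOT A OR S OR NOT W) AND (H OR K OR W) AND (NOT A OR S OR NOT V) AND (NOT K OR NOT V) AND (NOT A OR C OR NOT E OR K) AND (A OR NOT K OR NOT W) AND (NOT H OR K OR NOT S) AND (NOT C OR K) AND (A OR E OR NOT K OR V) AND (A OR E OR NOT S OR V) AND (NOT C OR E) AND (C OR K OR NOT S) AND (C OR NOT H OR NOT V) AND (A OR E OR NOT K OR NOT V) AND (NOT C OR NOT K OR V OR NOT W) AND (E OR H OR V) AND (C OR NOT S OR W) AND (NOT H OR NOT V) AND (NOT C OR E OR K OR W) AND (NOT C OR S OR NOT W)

Case E = True:
  (NOT A OR NOT E) forces A = False.
  (C) forces C = True.
  (NOT E OR NOT K) forces K = False.
  Clause (NOT C OR K) is falsified — contradiction.
Case E = False:
  Clause (E) is falsified — contradiction.
Both cases fail, so the formula is unsatisfiable.

No satisfying assignment exists.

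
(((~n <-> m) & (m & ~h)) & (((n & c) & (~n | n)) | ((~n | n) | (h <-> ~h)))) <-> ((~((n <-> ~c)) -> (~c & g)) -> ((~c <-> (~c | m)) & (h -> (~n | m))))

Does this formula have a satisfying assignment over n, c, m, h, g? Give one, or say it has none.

n=F, c=F, m=T, h=F, g=F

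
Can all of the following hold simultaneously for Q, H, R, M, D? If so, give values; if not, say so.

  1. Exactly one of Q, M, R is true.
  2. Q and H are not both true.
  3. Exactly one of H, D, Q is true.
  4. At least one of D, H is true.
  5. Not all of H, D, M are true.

Q = False, H = True, R = False, M = True, D = False

  (1) {Q, M, R}: 1 true — exactly one ✓
  (2) Q=F, H=T — not both ✓
  (3) {H, D, Q}: 1 true — exactly one ✓
  (4) {D, H}: 1 true — at least one ✓
  (5) {H, D, M}: 2/3 true — not all ✓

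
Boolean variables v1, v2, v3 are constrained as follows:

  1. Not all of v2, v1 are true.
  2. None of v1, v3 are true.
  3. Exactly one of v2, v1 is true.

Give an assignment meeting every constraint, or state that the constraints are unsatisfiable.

v1=F, v2=T, v3=F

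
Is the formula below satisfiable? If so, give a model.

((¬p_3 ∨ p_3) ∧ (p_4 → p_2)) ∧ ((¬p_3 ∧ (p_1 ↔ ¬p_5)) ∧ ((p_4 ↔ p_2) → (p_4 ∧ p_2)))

p_1=T, p_2=T, p_3=F, p_4=T, p_5=F

  (¬p_3 ∨ p_3) ∧ (p_4 → p_2) = True
    ¬p_3 ∨ p_3 = True
      ¬p_3 = True
    p_4 → p_2 = True
  (¬p_3 ∧ (p_1 ↔ ¬p_5)) ∧ ((p_4 ↔ p_2) → (p_4 ∧ p_2)) = True
    ¬p_3 ∧ (p_1 ↔ ¬p_5) = True
      ¬p_3 = True
      p_1 ↔ ¬p_5 = True
        ¬p_5 = True
    (p_4 ↔ p_2) → (p_4 ∧ p_2) = True
      p_4 ↔ p_2 = True
      p_4 ∧ p_2 = True
Both conjuncts True, so the formula holds.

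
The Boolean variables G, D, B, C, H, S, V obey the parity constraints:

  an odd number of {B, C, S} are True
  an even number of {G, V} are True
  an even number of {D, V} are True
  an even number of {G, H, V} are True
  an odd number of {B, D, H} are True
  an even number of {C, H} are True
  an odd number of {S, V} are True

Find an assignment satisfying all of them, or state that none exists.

Adding constraints 1, 3, 5, 6, 7 mod 2: every variable appears an even number of times on the left, so the left side is 0.
But the right sides sum to 1 (mod 2). 0 ≠ 1 — the system is inconsistent.

Unsatisfiable — no assignment works.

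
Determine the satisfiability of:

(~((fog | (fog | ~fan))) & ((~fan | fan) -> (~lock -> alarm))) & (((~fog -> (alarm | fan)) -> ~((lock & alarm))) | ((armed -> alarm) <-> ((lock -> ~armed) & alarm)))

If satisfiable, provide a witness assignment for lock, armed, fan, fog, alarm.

lock: False, armed: True, fan: True, fog: False, alarm: True

  ~((fog | (fog | ~fan))) & ((~fan | fan) -> (~lock -> alarm)) = True
    ~((fog | (fog | ~fan))) = True
      fog | (fog | ~fan) = False
        fog | ~fan = False
          ~fan = False
    (~fan | fan) -> (~lock -> alarm) = True
      ~fan | fan = True
        ~fan = False
      ~lock -> alarm = True
        ~lock = True
  ((~fog -> (alarm | fan)) -> ~((lock & alarm))) | ((armed -> alarm) <-> ((lock -> ~armed) & alarm)) = True
    (~fog -> (alarm | fan)) -> ~((lock & alarm)) = True
      ~fog -> (alarm | fan) = True
        ~fog = True
        alarm | fan = True
      ~((lock & alarm)) = True
        lock & alarm = False
    (armed -> alarm) <-> ((lock -> ~armed) & alarm) = True
      armed -> alarm = True
      (lock -> ~armed) & alarm = True
        lock -> ~armed = True
          ~armed = False
Both conjuncts True, so the formula holds.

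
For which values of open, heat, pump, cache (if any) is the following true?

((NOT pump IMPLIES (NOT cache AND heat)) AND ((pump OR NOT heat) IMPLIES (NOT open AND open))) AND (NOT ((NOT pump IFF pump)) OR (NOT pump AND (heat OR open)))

open: True, heat: True, pump: False, cache: False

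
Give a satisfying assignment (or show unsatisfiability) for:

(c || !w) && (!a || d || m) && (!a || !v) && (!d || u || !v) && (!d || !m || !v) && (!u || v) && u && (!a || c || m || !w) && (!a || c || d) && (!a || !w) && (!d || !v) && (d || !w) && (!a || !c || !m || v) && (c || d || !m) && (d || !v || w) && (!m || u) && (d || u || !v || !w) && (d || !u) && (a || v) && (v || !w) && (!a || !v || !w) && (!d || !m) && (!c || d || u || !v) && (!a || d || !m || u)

Case u = True:
  (!u || v) forces v = True.
  (!a || !v) forces a = False.
  (!d || !v) forces d = False.
  Clause (d || !u) is falsified — contradiction.
Case u = False:
  Clause (u) is falsified — contradiction.
Both cases fail, so the formula is unsatisfiable.

No satisfying assignment exists.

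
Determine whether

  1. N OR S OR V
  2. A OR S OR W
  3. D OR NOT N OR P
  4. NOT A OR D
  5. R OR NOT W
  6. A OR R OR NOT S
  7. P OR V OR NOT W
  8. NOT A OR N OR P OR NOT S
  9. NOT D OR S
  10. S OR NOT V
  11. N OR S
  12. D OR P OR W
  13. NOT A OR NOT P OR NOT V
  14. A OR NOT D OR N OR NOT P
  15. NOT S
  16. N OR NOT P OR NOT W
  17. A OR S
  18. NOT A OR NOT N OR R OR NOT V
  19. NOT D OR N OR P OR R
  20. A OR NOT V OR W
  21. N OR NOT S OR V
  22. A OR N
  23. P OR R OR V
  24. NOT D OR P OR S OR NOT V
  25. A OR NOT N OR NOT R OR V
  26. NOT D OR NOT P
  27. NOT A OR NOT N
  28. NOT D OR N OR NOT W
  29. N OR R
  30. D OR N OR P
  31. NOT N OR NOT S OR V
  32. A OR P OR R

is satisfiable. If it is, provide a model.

No satisfying assignment exists.

Case S = True:
  Clause (NOT S) is falsified — contradiction.
Case S = False:
  (NOT D OR S) forces D = False.
  (NOT A OR D) forces A = False.
  Clause (A OR S) is falsified — contradiction.
Both cases fail, so the formula is unsatisfiable.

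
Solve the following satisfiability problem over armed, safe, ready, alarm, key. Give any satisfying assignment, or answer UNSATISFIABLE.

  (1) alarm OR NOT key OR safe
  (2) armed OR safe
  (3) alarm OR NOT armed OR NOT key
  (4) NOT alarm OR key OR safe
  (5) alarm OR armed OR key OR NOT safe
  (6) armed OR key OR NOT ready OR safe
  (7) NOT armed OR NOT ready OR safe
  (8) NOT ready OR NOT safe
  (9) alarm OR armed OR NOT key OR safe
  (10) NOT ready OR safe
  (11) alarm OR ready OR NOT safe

Set armed = False.
  then (armed OR safe) forces safe = True.
  then (NOT ready OR NOT safe) forces ready = False.
  then (alarm OR ready OR NOT safe) forces alarm = True.
Set key = True.
All clauses satisfied.

armed: False; safe: True; ready: False; alarm: True; key: True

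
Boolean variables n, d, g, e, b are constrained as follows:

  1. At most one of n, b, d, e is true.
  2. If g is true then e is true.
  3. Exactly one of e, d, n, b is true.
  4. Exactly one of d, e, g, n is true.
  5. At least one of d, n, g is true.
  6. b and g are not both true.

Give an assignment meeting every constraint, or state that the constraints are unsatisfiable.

n=T, d=F, g=F, e=F, b=F

  (1) {n, b, d, e}: 1 true — at most one ✓
  (2) g=F ⇒ e: vacuous ✓
  (3) {e, d, n, b}: 1 true — exactly one ✓
  (4) {d, e, g, n}: 1 true — exactly one ✓
  (5) {d, n, g}: 1 true — at least one ✓
  (6) b=F, g=F — not both ✓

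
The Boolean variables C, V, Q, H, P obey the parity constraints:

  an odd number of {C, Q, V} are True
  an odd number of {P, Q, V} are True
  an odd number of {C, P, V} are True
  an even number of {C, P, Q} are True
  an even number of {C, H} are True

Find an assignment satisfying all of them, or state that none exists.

C = False; V = True; Q = False; H = False; P = False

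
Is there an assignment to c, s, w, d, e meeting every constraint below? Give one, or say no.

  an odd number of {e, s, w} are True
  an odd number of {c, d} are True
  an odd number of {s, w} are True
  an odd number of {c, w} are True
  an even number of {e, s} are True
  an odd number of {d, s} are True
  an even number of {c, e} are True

c=F, s=F, w=T, d=T, e=F

{e, s, w}: 1 true → odd ✓
{c, d}: 1 true → odd ✓
{s, w}: 1 true → odd ✓
{c, w}: 1 true → odd ✓
{e, s}: 0 true → even ✓
{d, s}: 1 true → odd ✓
{c, e}: 0 true → even ✓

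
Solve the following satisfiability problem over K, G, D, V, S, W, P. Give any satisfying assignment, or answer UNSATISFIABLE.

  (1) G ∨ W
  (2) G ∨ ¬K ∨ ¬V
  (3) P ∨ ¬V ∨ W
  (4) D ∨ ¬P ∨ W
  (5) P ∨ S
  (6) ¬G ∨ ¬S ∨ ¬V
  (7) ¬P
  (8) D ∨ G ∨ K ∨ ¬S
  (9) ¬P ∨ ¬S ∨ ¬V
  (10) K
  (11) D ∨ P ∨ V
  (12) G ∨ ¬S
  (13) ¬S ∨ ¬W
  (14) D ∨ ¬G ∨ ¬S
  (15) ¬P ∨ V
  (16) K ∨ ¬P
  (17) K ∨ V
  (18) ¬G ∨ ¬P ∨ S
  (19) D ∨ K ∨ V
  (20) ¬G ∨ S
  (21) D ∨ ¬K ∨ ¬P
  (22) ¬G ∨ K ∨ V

K = True, G = True, D = True, V = False, S = True, W = False, P = False

Unit clause (¬P) forces P = False.
Unit clause (K) forces K = True.
In (P ∨ S) only S is left, so S = True.
In (G ∨ ¬S) only G is left, so G = True.
In (¬S ∨ ¬W) only ¬W is left, so W = False.
In (D ∨ ¬G ∨ ¬S) only D is left, so D = True.
In (P ∨ ¬V ∨ W) only ¬V is left, so V = False.
All clauses satisfied.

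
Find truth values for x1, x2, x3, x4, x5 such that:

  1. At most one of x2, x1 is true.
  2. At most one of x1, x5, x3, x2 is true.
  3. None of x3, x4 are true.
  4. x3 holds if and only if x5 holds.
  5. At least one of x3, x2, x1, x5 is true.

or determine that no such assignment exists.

x1 = False, x2 = True, x3 = False, x4 = False, x5 = False

  (1) {x2, x1}: 1 true — at most one ✓
  (2) {x1, x5, x3, x2}: 1 true — at most one ✓
  (3) {x3, x4}: 0 true — none ✓
  (4) x3=F, x5=F — same ✓
  (5) {x3, x2, x1, x5}: 1 true — at least one ✓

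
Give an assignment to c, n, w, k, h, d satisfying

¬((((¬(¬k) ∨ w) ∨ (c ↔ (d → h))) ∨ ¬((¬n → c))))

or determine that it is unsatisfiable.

c = False; n = True; w = False; k = False; h = True; d = False

  ¬((((¬(¬k) ∨ w) ∨ (c ↔ (d → h))) ∨ ¬((¬n → c)))) = True
    ((¬(¬k) ∨ w) ∨ (c ↔ (d → h))) ∨ ¬((¬n → c)) = False
      (¬(¬k) ∨ w) ∨ (c ↔ (d → h)) = False
        ¬(¬k) ∨ w = False
          ¬(¬k) = False
            ¬k = True
        c ↔ (d → h) = False
          d → h = True
      ¬((¬n → c)) = False
        ¬n → c = True
          ¬n = False
The formula evaluates to True.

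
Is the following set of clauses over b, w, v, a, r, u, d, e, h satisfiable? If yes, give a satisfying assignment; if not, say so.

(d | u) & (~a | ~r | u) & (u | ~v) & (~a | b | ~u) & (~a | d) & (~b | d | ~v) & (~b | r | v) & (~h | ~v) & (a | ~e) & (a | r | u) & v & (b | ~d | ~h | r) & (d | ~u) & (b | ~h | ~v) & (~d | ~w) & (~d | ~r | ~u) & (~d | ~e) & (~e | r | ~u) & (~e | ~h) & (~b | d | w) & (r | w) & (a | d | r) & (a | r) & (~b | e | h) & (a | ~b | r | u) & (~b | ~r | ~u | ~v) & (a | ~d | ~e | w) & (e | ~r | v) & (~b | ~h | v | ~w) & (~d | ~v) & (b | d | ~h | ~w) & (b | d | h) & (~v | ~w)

Case d = True:
  (v) forces v = True.
  Clause (~d | ~v) is falsified — contradiction.
Case d = False:
  (d | u) forces u = True.
  Clause (d | ~u) is falsified — contradiction.
Both cases fail, so the formula is unsatisfiable.

UNSATISFIABLE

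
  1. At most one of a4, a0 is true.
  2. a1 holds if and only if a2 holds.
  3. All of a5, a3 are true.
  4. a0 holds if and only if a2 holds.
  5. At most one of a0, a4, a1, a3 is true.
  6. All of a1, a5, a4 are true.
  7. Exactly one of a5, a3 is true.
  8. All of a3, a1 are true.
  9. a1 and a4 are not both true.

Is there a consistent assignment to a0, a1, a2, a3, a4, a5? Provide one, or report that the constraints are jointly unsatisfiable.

UNSATISFIABLE

Case a3 = True:
  (3) forces a5 = True.
  Constraint (7) is violated (a5=T, a3=T) — contradiction.
Case a3 = False:
  Constraint (3) is violated (a3=F) — contradiction.
Both cases fail — unsatisfiable.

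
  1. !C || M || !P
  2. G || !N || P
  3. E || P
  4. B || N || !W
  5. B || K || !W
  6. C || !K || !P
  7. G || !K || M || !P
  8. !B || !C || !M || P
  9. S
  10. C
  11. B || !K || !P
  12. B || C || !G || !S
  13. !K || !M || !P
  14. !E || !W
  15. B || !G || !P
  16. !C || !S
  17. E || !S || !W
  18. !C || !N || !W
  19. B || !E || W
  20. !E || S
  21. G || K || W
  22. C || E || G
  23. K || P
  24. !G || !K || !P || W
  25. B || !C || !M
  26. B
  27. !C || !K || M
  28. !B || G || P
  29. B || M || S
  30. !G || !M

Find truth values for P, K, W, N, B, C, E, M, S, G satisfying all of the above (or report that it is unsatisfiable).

No satisfying assignment exists.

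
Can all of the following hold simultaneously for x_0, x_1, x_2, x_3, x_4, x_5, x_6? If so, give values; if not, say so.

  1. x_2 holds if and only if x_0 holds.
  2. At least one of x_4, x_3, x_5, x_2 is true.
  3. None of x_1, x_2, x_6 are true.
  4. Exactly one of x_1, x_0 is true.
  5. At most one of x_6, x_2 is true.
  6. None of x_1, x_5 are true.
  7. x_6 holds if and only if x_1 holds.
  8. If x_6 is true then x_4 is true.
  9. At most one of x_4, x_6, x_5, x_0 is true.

Case x_1 = True:
  Constraint (3) is violated (x_1=T) — contradiction.
Case x_1 = False:
  (3) forces x_2 = False.
  (1) with x_2=F forces x_0 = False.
  Constraint (4) is violated (x_1=F, x_0=F) — contradiction.
Both cases fail — unsatisfiable.

Unsatisfiable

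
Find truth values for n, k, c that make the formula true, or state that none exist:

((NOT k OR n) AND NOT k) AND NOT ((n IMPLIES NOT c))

n: True; k: False; c: True

  (NOT k OR n) AND NOT k = True
    NOT k OR n = True
      NOT k = True
    NOT k = True
  NOT ((n IMPLIES NOT c)) = True
    n IMPLIES NOT c = False
      NOT c = False
Both conjuncts True, so the formula holds.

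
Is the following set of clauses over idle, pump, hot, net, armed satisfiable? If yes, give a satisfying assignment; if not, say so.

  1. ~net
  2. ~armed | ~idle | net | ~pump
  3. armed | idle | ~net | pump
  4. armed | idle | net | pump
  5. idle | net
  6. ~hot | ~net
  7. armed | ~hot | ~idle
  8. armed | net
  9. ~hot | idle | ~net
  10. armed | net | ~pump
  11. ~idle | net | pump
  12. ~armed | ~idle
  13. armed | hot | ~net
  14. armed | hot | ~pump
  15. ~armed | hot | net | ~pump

Case net = True:
  Clause (~net) is falsified — contradiction.
Case net = False:
  (idle | net) forces idle = True.
  (armed | net) forces armed = True.
  Clause (~armed | ~idle) is falsified — contradiction.
Both cases fail, so the formula is unsatisfiable.

UNSATISFIABLE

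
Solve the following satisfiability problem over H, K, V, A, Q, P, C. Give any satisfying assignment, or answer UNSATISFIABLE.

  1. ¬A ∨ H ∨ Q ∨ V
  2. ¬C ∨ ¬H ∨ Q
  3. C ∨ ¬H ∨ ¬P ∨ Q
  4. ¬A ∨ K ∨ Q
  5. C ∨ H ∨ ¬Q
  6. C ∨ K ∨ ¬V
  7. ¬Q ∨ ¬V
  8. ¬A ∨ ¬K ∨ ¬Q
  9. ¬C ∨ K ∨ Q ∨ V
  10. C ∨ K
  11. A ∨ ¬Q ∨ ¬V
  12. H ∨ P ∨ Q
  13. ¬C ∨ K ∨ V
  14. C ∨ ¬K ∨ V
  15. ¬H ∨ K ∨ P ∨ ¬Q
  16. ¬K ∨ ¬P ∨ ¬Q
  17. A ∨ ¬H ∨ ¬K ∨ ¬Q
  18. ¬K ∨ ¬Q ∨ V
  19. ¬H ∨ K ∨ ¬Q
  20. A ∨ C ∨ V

Set H = False.
Set K = True.
Set V = True.
  then (¬Q ∨ ¬V) forces Q = False.
  then (H ∨ P ∨ Q) forces P = True.
Set A = True.
Set C = False.
All clauses satisfied.

H = False; K = True; V = True; A = True; Q = False; P = True; C = False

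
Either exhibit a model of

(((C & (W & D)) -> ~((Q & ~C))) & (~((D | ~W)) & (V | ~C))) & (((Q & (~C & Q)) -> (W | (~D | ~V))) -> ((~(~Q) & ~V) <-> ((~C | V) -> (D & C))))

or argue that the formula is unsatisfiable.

Q = True, C = False, D = False, W = True, V = True

  ((C & (W & D)) -> ~((Q & ~C))) & (~((D | ~W)) & (V | ~C)) = True
    (C & (W & D)) -> ~((Q & ~C)) = True
      C & (W & D) = False
        W & D = False
      ~((Q & ~C)) = False
        Q & ~C = True
          ~C = True
    ~((D | ~W)) & (V | ~C) = True
      ~((D | ~W)) = True
        D | ~W = False
          ~W = False
      V | ~C = True
        ~C = True
  ((Q & (~C & Q)) -> (W | (~D | ~V))) -> ((~(~Q) & ~V) <-> ((~C | V) -> (D & C))) = True
    (Q & (~C & Q)) -> (W | (~D | ~V)) = True
      Q & (~C & Q) = True
        ~C & Q = True
          ~C = True
      W | (~D | ~V) = True
        ~D | ~V = True
          ~D = True
          ~V = False
    (~(~Q) & ~V) <-> ((~C | V) -> (D & C)) = True
      ~(~Q) & ~V = False
        ~(~Q) = True
          ~Q = False
        ~V = False
      (~C | V) -> (D & C) = False
        ~C | V = True
          ~C = True
        D & C = False
Both conjuncts True, so the formula holds.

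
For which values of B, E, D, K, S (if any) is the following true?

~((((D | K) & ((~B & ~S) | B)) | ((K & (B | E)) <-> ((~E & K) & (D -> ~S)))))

B = False, E = False, D = False, K = True, S = True

  ~((((D | K) & ((~B & ~S) | B)) | ((K & (B | E)) <-> ((~E & K) & (D -> ~S))))) = True
    ((D | K) & ((~B & ~S) | B)) | ((K & (B | E)) <-> ((~E & K) & (D -> ~S))) = False
      (D | K) & ((~B & ~S) | B) = False
        D | K = True
        (~B & ~S) | B = False
          ~B & ~S = False
            ~B = True
            ~S = False
      (K & (B | E)) <-> ((~E & K) & (D -> ~S)) = False
        K & (B | E) = False
          B | E = False
        (~E & K) & (D -> ~S) = True
          ~E & K = True
            ~E = True
          D -> ~S = True
            ~S = False
The formula evaluates to True.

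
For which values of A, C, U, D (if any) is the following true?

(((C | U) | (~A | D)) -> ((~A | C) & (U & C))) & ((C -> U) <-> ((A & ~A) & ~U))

Case U = True: the conjunct (C -> U) <-> ((A & ~A) & ~U) becomes (C -> True) <-> ((A & ~A) & False) = False.
Case U = False: the formula simplifies to ~((C | (~A | D))) & (~C <-> (A & ~A)).
  A = True: simplifies to ~((C | D)) & C.
    C = True: the conjunct ~((C | D)) becomes ~((True | D)) = False.
    C = False: the conjunct C is False.
  A = False: the conjunct ~((C | (~A | D))) becomes ~((C | True)) = False.
Both cases fail — unsatisfiable.

No satisfying assignment exists.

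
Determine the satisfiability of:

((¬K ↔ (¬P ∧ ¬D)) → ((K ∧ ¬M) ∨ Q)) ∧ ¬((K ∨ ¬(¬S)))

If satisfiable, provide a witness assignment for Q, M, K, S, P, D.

Q=T, M=T, K=F, S=F, P=T, D=F

  (¬K ↔ (¬P ∧ ¬D)) → ((K ∧ ¬M) ∨ Q) = True
    ¬K ↔ (¬P ∧ ¬D) = False
      ¬K = True
      ¬P ∧ ¬D = False
        ¬P = False
        ¬D = True
    (K ∧ ¬M) ∨ Q = True
      K ∧ ¬M = False
        ¬M = False
  ¬((K ∨ ¬(¬S))) = True
    K ∨ ¬(¬S) = False
      ¬(¬S) = False
        ¬S = True
Both conjuncts True, so the formula holds.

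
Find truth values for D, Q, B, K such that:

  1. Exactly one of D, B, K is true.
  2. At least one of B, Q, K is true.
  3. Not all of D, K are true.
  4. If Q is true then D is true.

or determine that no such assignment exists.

D = False, Q = False, B = True, K = False

  (1) {D, B, K}: 1 true — exactly one ✓
  (2) {B, Q, K}: 1 true — at least one ✓
  (3) {D, K}: 0/2 true — not all ✓
  (4) Q=F ⇒ D: vacuous ✓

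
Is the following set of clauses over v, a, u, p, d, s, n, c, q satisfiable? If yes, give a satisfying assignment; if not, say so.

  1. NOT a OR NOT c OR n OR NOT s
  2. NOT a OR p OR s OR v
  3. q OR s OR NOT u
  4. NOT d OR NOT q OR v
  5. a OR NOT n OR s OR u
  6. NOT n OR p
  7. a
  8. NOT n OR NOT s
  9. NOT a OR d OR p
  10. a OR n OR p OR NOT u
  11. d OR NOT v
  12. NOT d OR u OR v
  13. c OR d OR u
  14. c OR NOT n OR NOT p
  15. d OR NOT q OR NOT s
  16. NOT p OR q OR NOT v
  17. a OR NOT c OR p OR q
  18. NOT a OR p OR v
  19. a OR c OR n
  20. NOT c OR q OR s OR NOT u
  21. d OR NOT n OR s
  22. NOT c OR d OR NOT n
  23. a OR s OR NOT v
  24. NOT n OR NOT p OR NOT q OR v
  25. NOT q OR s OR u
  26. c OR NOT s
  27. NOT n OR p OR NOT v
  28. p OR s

Unit clause (a) forces a = True.
Set v = True.
  then (d OR NOT v) forces d = True.
Set u = True.
Try p = False:
  (NOT n OR p) forces n = False.
  (p OR s) forces s = True.
  (NOT a OR NOT c OR n OR NOT s) forces c = False.
  clause (c OR NOT s) is falsified — backtrack.
So p = True.
  then (NOT p OR q OR NOT v) forces q = True.
Try s = True:
  (NOT n OR NOT s) forces n = False.
  (NOT a OR NOT c OR n OR NOT s) forces c = False.
  clause (c OR NOT s) is falsified — backtrack.
So s = False.
Set n = False.
Set c = True.
All clauses satisfied.

v: True, a: True, u: True, p: True, d: True, s: False, n: False, c: True, q: True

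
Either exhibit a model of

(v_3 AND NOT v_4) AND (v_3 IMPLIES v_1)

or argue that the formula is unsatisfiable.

v_1: True, v_3: True, v_4: False

  v_3 AND NOT v_4 = True
    NOT v_4 = True
  v_3 IMPLIES v_1 = True
Both conjuncts True, so the formula holds.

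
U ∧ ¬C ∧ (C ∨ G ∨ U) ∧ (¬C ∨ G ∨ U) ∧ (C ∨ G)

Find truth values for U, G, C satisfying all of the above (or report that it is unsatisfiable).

U=T, G=T, C=F

Unit clause (U) forces U = True.
Unit clause (¬C) forces C = False.
In (C ∨ G) only G is left, so G = True.
All clauses satisfied.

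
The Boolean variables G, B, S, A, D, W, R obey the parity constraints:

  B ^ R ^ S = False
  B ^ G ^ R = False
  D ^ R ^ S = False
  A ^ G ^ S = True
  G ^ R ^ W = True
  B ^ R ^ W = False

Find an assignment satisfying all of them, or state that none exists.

G=T; B=F; S=T; A=T; D=F; W=T; R=T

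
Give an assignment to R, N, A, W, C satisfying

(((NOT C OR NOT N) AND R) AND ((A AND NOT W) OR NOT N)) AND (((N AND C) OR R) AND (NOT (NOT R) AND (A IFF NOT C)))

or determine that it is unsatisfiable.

R=T; N=F; A=F; W=F; C=T

  ((NOT C OR NOT N) AND R) AND ((A AND NOT W) OR NOT N) = True
    (NOT C OR NOT N) AND R = True
      NOT C OR NOT N = True
        NOT C = False
        NOT N = True
    (A AND NOT W) OR NOT N = True
      A AND NOT W = False
        NOT W = True
      NOT N = True
  ((N AND C) OR R) AND (NOT (NOT R) AND (A IFF NOT C)) = True
    (N AND C) OR R = True
      N AND C = False
    NOT (NOT R) AND (A IFF NOT C) = True
      NOT (NOT R) = True
        NOT R = False
      A IFF NOT C = True
        NOT C = False
Both conjuncts True, so the formula holds.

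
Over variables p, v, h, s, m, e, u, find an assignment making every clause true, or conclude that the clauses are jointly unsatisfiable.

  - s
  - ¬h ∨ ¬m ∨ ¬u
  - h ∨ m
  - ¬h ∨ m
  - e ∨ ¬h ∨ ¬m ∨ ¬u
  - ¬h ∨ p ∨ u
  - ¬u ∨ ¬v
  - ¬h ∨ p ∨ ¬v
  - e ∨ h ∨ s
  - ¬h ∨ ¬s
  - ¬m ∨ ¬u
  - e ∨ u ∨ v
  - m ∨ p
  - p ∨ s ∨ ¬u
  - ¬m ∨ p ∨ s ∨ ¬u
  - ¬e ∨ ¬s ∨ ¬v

p=T, v=T, h=F, s=T, m=T, e=F, u=F

Unit clause (s) forces s = True.
In (¬h ∨ ¬s) only ¬h is left, so h = False.
In (h ∨ m) only m is left, so m = True.
In (¬m ∨ ¬u) only ¬u is left, so u = False.
Set p = True.
Set v = True.
  then (¬e ∨ ¬s ∨ ¬v) forces e = False.
All clauses satisfied.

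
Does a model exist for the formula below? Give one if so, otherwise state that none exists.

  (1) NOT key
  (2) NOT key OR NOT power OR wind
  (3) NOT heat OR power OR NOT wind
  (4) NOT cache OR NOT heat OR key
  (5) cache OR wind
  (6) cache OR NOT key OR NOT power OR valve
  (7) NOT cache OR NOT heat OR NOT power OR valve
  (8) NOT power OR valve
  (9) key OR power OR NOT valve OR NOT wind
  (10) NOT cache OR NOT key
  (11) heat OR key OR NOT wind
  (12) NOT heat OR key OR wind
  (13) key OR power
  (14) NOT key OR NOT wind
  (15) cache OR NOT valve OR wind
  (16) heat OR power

Unit clause (NOT key) forces key = False.
In (key OR power) only power is left, so power = True.
In (NOT power OR valve) only valve is left, so valve = True.
Set wind = True.
  then (heat OR key OR NOT wind) forces heat = True.
  then (NOT cache OR NOT heat OR key) forces cache = False.
All clauses satisfied.

valve=T; key=F; wind=T; cache=F; power=T; heat=T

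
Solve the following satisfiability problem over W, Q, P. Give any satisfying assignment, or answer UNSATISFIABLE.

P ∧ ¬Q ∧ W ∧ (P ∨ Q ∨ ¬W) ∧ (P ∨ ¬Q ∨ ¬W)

Unit clause (P) forces P = True.
Unit clause (¬Q) forces Q = False.
Unit clause (W) forces W = True.
Check each clause:
  (P): P holds.
  (¬Q): ¬Q holds.
  (W): W holds.
  (P ∨ Q ∨ ¬W): P holds.
  (P ∨ ¬Q ∨ ¬W): P holds.
All clauses satisfied.

W=T; Q=F; P=T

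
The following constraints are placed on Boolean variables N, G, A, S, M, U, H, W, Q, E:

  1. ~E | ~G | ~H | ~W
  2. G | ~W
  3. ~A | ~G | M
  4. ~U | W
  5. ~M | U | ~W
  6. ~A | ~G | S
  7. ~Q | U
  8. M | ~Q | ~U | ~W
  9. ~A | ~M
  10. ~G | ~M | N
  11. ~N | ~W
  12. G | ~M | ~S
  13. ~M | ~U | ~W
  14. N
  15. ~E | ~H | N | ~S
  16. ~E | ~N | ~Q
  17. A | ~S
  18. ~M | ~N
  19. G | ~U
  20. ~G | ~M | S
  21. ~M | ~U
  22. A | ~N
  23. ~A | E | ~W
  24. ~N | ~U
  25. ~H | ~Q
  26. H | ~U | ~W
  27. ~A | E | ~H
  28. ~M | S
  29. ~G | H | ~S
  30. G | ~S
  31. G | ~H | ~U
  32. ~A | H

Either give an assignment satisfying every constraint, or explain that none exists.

N=T, G=F, A=T, S=F, M=F, U=F, H=T, W=F, Q=F, E=T

Unit clause (N) forces N = True.
In (~M | ~N) only ~M is left, so M = False.
In (A | ~N) only A is left, so A = True.
In (~N | ~U) only ~U is left, so U = False.
In (~A | H) only H is left, so H = True.
In (~A | ~G | M) only ~G is left, so G = False.
In (~Q | U) only ~Q is left, so Q = False.
In (~N | ~W) only ~W is left, so W = False.
In (~A | E | ~H) only E is left, so E = True.
In (G | ~S) only ~S is left, so S = False.
All clauses satisfied.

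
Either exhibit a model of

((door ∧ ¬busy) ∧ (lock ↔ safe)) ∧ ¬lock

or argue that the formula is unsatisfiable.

safe: False, door: True, lock: False, busy: False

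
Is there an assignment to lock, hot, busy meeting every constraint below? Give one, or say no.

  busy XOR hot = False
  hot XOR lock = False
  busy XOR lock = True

Adding constraints 1, 2, 3 mod 2: every variable appears an even number of times on the left, so the left side is 0.
But the right sides sum to 1 (mod 2). 0 ≠ 1 — the system is inconsistent.

Unsatisfiable — no assignment works.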